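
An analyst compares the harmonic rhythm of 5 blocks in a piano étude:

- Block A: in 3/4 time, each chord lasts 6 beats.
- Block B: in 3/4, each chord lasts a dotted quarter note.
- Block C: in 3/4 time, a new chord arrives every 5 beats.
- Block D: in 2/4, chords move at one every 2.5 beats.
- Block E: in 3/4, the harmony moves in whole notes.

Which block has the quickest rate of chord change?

Block B

A: 3/6 = 0.5 chords/bar.
B: 3/1.5 = 2 chords/bar.
C: 3/5 = 0.6 chords/bar.
D: 2/2.5 = 0.8 chords/bar.
E: 3/4 = 0.75 chords/bar.
Fastest is B at 2 chords/bar.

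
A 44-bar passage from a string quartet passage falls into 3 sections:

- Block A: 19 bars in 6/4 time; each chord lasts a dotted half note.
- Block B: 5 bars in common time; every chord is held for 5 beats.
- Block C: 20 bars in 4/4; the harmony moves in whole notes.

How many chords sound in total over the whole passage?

62 chords

A has 114 beats and chords last 3 each, so 38 chords.
B has 20 beats and chords last 5 each, so 4 chords.
C has 80 beats and chords last 4 each, so 20 chords.
Total: 38 + 4 + 20 = 62.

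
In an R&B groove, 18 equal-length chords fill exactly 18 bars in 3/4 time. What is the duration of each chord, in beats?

3 beats

18 bars × 3 beats/bar = 54 beats total.
54 beats ÷ 18 chords = 3 beats per chord.
(That is a dotted half note.)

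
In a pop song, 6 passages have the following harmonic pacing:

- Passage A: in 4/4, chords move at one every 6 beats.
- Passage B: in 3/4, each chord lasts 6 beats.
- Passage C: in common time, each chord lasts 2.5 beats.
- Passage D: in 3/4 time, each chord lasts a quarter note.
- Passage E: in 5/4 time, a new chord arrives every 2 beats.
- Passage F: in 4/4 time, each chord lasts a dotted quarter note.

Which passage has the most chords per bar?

Passage D

A: each chord is 6 beats in 4/4, so 2/3 per bar.
B: each chord is 6 beats in 3/4, so 0.5 per bar.
C: each chord is 2.5 beats in 4/4, so 1.6 per bar.
D: each chord is 1 beat in 3/4, so 3 per bar.
E: each chord is 2 beats in 5/4, so 2.5 per bar.
F: each chord is 1.5 beats in 4/4, so 8/3 per bar.
Fastest is D at 3 chords/bar.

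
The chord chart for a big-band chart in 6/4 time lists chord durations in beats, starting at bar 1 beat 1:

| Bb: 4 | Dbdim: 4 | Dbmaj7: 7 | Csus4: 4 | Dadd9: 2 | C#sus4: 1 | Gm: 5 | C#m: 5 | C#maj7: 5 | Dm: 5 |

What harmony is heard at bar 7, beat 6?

Dm

Beat 6 of bar 7 is beat (7−1)×6 + 6 = 42 overall.
Running totals: Bb ends at 4, Dbdim ends at 8, Dbmaj7 ends at 15, Csus4 ends at 19, Dadd9 ends at 21, C#sus4 ends at 22, Gm ends at 27, C#m ends at 32, C#maj7 ends at 37, Dm ends at 42.
Beat 42 falls within Dm.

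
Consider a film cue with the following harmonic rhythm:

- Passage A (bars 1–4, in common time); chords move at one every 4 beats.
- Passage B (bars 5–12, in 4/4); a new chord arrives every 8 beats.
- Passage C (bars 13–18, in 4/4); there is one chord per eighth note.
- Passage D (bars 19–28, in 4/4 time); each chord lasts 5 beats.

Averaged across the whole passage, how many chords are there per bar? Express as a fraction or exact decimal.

16/7 chords per bar

A: 4 bars of 4 beats is 16 beats; at 4 beats each that's 4 chords.
B: 8 bars of 4 beats is 32 beats; at 8 beats each that's 4 chords.
C: 6 bars of 4 beats is 24 beats; at 0.5 beats each that's 48 chords.
D: 10 bars of 4 beats is 40 beats; at 5 beats each that's 8 chords.
Overall: 64 chords over 28 bars → 64/28 = 16/7 chords per bar.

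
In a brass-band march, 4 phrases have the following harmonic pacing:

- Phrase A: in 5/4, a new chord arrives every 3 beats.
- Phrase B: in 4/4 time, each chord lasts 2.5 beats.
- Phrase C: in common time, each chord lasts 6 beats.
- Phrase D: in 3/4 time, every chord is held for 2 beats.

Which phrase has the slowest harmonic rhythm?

A: 5 beats/bar ÷ 3 beats/chord = 5/3 chords/bar.
B: 4 beats/bar ÷ 2.5 beats/chord = 1.6 chords/bar.
C: 4 beats/bar ÷ 6 beats/chord = 2/3 chords/bar.
D: 3 beats/bar ÷ 2 beats/chord = 1.5 chords/bar.
Slowest is C at 2/3 chords/bar.

Phrase C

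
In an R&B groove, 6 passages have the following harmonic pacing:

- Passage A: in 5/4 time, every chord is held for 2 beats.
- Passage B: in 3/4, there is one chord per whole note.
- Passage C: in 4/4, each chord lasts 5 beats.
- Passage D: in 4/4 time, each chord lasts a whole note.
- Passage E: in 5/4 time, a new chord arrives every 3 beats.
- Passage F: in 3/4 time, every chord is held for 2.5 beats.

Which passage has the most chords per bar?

Passage A

A: 5/2 = 2.5 chords/bar.
B: 3/4 = 0.75 chords/bar.
C: 4/5 = 0.8 chords/bar.
D: 4/4 = 1 chord/bar.
E: 5/3 = 5/3 chords/bar.
F: 3/2.5 = 1.2 chords/bar.
Fastest is A at 2.5 chords/bar.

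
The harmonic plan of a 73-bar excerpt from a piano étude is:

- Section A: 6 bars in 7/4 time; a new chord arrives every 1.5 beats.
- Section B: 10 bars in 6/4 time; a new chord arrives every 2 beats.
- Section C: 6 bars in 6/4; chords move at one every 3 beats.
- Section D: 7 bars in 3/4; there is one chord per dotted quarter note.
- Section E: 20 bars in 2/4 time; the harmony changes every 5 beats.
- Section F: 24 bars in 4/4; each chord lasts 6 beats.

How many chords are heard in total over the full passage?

108 chords

A: 6 bars × 7 beats = 42 beats; 1.5 beats/chord → 28 chords.
B: 10 bars × 6 beats = 60 beats; 2 beats/chord → 30 chords.
C: 6 bars × 6 beats = 36 beats; 3 beats/chord → 12 chords.
D: 7 bars × 3 beats = 21 beats; 1.5 beats/chord → 14 chords.
E: 20 bars × 2 beats = 40 beats; 5 beats/chord → 8 chords.
F: 24 bars × 4 beats = 96 beats; 6 beats/chord → 16 chords.
Total: 28 + 30 + 12 + 14 + 8 + 16 = 108.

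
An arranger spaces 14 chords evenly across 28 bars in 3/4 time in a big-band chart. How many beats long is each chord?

28 bars × 3 beats/bar = 84 beats total.
84 beats ÷ 14 chords = 6 beats per chord.

6 beats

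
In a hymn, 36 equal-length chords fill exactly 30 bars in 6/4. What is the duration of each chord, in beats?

30 bars × 6 beats/bar = 180 beats total.
180 beats ÷ 36 chords = 5 beats per chord.

5 beats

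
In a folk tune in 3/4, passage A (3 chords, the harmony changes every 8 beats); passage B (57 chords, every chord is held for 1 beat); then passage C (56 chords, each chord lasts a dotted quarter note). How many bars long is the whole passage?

55 bars

A: 3 × 8 = 24 beats = 8 bars.
B: 57 × 1 = 57 beats = 19 bars.
C: 56 × 1.5 = 84 beats = 28 bars.
Total: 8 + 19 + 28 = 55 bars.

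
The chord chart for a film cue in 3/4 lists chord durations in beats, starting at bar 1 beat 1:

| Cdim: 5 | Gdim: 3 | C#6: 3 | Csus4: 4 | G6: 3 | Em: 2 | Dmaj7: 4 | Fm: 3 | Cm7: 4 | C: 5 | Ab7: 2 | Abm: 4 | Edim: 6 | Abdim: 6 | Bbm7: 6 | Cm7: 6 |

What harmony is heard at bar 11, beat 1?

Beat 1 of bar 11 is beat (11−1)×3 + 1 = 31 overall.
Running totals: Cdim ends at 5, Gdim ends at 8, C#6 ends at 11, Csus4 ends at 15, G6 ends at 18, Em ends at 20, Dmaj7 ends at 24, Fm ends at 27, Cm7 ends at 31.
Beat 31 falls within Cm7.

Cm7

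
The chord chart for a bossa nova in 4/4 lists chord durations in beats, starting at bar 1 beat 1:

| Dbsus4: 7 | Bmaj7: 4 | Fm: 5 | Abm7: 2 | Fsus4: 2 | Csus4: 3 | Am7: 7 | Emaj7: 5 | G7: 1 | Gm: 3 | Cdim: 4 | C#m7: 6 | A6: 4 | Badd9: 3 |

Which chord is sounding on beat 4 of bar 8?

Emaj7

Beat 4 of bar 8 is beat (8−1)×4 + 4 = 32 overall.
Running totals: Dbsus4 ends at 7, Bmaj7 ends at 11, Fm ends at 16, Abm7 ends at 18, Fsus4 ends at 20, Csus4 ends at 23, Am7 ends at 30, Emaj7 ends at 35.
Beat 32 falls within Emaj7.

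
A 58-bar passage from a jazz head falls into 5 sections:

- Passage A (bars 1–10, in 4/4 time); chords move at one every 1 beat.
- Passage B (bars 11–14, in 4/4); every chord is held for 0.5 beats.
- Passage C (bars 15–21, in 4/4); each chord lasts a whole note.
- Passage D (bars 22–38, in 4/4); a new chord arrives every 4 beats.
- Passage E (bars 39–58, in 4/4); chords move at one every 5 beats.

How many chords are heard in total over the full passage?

112 chords

A: 10·4 = 40 beats, 40/1 = 40 chords.
B: 4·4 = 16 beats, 16/0.5 = 32 chords.
C: 7·4 = 28 beats, 28/4 = 7 chords.
D: 17·4 = 68 beats, 68/4 = 17 chords.
E: 20·4 = 80 beats, 80/5 = 16 chords.
Total: 40 + 32 + 7 + 17 + 16 = 112.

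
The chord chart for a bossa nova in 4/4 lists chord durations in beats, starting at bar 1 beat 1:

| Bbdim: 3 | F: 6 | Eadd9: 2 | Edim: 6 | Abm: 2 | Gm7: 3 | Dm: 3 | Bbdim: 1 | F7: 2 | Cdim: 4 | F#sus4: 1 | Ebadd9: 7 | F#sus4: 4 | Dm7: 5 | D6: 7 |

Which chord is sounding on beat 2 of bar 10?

Ebadd9

Beat 2 of bar 10 is beat (10−1)×4 + 2 = 38 overall.
Running totals: Bbdim ends at 3, F ends at 9, Eadd9 ends at 11, Edim ends at 17, Abm ends at 19, Gm7 ends at 22, Dm ends at 25, Bbdim ends at 26, F7 ends at 28, Cdim ends at 32, F#sus4 ends at 33, Ebadd9 ends at 40.
Beat 38 falls within Ebadd9.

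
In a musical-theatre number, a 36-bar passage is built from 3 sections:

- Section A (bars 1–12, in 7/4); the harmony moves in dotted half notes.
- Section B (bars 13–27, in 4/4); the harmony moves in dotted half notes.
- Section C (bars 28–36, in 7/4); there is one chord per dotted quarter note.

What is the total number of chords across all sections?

A has 84 beats and chords last 3 each, so 28 chords.
B has 60 beats and chords last 3 each, so 20 chords.
C has 63 beats and chords last 1.5 each, so 42 chords.
Total: 28 + 20 + 42 = 90.

90 chords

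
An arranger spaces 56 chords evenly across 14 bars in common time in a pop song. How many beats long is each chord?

1 beat

14 bars × 4 beats/bar = 56 beats total.
56 beats ÷ 56 chords = 1 beats per chord.
(That is a quarter note.)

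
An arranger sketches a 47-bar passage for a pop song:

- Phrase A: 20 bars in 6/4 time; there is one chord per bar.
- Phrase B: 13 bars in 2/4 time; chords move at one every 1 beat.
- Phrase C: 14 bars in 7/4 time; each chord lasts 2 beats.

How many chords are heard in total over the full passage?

A: 20·6 = 120 beats, 120/6 = 20 chords.
B: 13·2 = 26 beats, 26/1 = 26 chords.
C: 14·7 = 98 beats, 98/2 = 49 chords.
Total: 20 + 26 + 49 = 95.

95 chords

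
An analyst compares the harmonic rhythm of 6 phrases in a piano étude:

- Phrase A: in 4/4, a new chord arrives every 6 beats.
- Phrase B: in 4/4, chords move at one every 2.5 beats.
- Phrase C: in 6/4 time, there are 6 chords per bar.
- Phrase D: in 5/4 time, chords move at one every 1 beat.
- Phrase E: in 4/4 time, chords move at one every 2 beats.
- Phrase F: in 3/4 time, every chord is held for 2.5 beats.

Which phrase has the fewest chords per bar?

Phrase A

A: 4 beats/bar ÷ 6 beats/chord = 2/3 chords/bar.
B: 4 beats/bar ÷ 2.5 beats/chord = 1.6 chords/bar.
C: 6 beats/bar ÷ 1 beat/chord = 6 chords/bar.
D: 5 beats/bar ÷ 1 beat/chord = 5 chords/bar.
E: 4 beats/bar ÷ 2 beats/chord = 2 chords/bar.
F: 3 beats/bar ÷ 2.5 beats/chord = 1.2 chords/bar.
Slowest is A at 2/3 chords/bar.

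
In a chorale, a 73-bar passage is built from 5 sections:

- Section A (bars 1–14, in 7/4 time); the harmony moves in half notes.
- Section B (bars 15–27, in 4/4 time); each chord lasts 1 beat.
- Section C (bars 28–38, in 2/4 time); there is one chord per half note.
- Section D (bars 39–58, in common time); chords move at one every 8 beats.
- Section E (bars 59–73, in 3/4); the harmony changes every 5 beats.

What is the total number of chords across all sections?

A: 14·7 = 98 beats, 98/2 = 49 chords.
B: 13·4 = 52 beats, 52/1 = 52 chords.
C: 11·2 = 22 beats, 22/2 = 11 chords.
D: 20·4 = 80 beats, 80/8 = 10 chords.
E: 15·3 = 45 beats, 45/5 = 9 chords.
Total: 49 + 52 + 11 + 10 + 9 = 131.

131 chords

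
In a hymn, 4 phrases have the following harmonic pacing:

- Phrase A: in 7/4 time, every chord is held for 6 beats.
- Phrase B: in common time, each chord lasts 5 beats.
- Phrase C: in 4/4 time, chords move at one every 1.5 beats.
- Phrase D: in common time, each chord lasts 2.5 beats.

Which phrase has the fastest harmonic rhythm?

A: each chord is 6 beats in 7/4, so 7/6 per bar.
B: each chord is 5 beats in 4/4, so 0.8 per bar.
C: each chord is 1.5 beats in 4/4, so 8/3 per bar.
D: each chord is 2.5 beats in 4/4, so 1.6 per bar.
Fastest is C at 8/3 chords/bar.

Phrase C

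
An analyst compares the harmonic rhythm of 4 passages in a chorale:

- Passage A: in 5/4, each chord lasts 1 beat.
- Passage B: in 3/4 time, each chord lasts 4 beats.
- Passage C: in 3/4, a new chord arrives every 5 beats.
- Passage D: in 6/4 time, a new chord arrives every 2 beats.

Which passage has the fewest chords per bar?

Passage C

A: each chord is 1 beat in 5/4, so 5 per bar.
B: each chord is 4 beats in 3/4, so 0.75 per bar.
C: each chord is 5 beats in 3/4, so 0.6 per bar.
D: each chord is 2 beats in 6/4, so 3 per bar.
Slowest is C at 0.6 chords/bar.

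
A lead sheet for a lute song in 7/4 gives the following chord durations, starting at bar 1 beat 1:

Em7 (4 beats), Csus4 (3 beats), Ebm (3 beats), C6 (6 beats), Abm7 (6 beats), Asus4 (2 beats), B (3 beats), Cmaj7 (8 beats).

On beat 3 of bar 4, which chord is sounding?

Beat 3 of bar 4 is beat (4−1)×7 + 3 = 24 overall.
Running totals: Em7 ends at 4, Csus4 ends at 7, Ebm ends at 10, C6 ends at 16, Abm7 ends at 22, Asus4 ends at 24.
Beat 24 falls within Asus4.

Asus4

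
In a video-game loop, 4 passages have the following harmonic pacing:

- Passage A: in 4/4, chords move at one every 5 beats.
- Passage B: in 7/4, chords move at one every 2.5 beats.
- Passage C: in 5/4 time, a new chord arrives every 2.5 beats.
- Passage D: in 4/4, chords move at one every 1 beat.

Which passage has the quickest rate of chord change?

A: each chord is 5 beats in 4/4, so 0.8 per bar.
B: each chord is 2.5 beats in 7/4, so 2.8 per bar.
C: each chord is 2.5 beats in 5/4, so 2 per bar.
D: each chord is 1 beat in 4/4, so 4 per bar.
Fastest is D at 4 chords/bar.

Passage D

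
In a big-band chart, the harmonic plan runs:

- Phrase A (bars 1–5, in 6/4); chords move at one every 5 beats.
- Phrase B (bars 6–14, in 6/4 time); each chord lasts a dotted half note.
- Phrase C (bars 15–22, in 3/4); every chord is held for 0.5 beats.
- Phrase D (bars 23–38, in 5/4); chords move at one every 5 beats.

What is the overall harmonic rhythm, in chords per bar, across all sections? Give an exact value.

44/19 chords per bar

A: 5 × 6 = 30 beats ÷ 5 = 6 chords.
B: 9 × 6 = 54 beats ÷ 3 = 18 chords.
C: 8 × 3 = 24 beats ÷ 0.5 = 48 chords.
D: 16 × 5 = 80 beats ÷ 5 = 16 chords.
Overall: 88 chords over 38 bars → 88/38 = 44/19 chords per bar.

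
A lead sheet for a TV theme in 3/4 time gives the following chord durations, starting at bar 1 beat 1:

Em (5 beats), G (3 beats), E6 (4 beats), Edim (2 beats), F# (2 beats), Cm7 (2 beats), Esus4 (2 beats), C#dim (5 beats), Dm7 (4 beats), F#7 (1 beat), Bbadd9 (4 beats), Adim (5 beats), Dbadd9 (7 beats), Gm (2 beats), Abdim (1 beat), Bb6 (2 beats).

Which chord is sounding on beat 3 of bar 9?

Dm7

Beat 3 of bar 9 is beat (9−1)×3 + 3 = 27 overall.
Running totals: Em ends at 5, G ends at 8, E6 ends at 12, Edim ends at 14, F# ends at 16, Cm7 ends at 18, Esus4 ends at 20, C#dim ends at 25, Dm7 ends at 29.
Beat 27 falls within Dm7.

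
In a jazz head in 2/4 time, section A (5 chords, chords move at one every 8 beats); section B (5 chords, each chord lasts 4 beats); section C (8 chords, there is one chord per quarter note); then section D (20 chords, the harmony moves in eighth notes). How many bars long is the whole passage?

39 bars

A: 5 × 8 = 40 beats = 20 bars.
B: 5 × 4 = 20 beats = 10 bars.
C: 8 × 1 = 8 beats = 4 bars.
D: 20 × 0.5 = 10 beats = 5 bars.
Total: 20 + 10 + 4 + 5 = 39 bars.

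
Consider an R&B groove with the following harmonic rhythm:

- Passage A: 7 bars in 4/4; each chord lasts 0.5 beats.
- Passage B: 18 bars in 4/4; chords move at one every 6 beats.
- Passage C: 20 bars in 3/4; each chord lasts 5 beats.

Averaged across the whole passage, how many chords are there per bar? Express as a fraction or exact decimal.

16/9 chords per bar

A: 7 bars of 4 beats is 28 beats; at 0.5 beats each that's 56 chords.
B: 18 bars of 4 beats is 72 beats; at 6 beats each that's 12 chords.
C: 20 bars of 3 beats is 60 beats; at 5 beats each that's 12 chords.
Overall: 80 chords over 45 bars → 80/45 = 16/9 chords per bar.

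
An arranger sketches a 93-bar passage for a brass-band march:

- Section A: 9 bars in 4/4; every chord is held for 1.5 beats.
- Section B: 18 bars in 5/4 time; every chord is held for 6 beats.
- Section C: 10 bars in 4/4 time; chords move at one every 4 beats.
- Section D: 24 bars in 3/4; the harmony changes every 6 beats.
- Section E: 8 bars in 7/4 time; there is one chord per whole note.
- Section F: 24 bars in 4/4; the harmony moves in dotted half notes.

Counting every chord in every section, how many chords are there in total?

A: 9 bars × 4 beats = 36 beats; 1.5 beats/chord → 24 chords.
B: 18 bars × 5 beats = 90 beats; 6 beats/chord → 15 chords.
C: 10 bars × 4 beats = 40 beats; 4 beats/chord → 10 chords.
D: 24 bars × 3 beats = 72 beats; 6 beats/chord → 12 chords.
E: 8 bars × 7 beats = 56 beats; 4 beats/chord → 14 chords.
F: 24 bars × 4 beats = 96 beats; 3 beats/chord → 32 chords.
Total: 24 + 15 + 10 + 12 + 14 + 32 = 107.

107 chords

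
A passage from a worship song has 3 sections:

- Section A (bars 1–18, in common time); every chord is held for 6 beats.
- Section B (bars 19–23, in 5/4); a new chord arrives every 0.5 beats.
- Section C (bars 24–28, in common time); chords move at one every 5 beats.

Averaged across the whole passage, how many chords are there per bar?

A: 18 × 4 = 72 beats ÷ 6 = 12 chords.
B: 5 × 5 = 25 beats ÷ 0.5 = 50 chords.
C: 5 × 4 = 20 beats ÷ 5 = 4 chords.
Overall: 66 chords over 28 bars → 66/28 = 33/14 chords per bar.

33/14 chords per bar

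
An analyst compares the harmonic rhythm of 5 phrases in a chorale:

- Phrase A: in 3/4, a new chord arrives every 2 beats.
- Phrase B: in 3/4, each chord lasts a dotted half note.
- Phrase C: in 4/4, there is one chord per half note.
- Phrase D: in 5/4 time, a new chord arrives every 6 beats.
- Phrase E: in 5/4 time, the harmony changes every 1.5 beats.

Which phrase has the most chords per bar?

A: each chord is 2 beats in 3/4, so 1.5 per bar.
B: each chord is 3 beats in 3/4, so 1 per bar.
C: each chord is 2 beats in 4/4, so 2 per bar.
D: each chord is 6 beats in 5/4, so 5/6 per bar.
E: each chord is 1.5 beats in 5/4, so 10/3 per bar.
Fastest is E at 10/3 chords/bar.

Phrase E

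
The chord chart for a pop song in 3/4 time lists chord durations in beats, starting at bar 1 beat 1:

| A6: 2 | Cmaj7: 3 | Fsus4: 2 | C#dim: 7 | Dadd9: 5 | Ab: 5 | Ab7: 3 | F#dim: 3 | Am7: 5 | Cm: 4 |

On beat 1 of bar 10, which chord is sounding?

Beat 1 of bar 10 is beat (10−1)×3 + 1 = 28 overall.
Running totals: A6 ends at 2, Cmaj7 ends at 5, Fsus4 ends at 7, C#dim ends at 14, Dadd9 ends at 19, Ab ends at 24, Ab7 ends at 27, F#dim ends at 30.
Beat 28 falls within F#dim.

F#dim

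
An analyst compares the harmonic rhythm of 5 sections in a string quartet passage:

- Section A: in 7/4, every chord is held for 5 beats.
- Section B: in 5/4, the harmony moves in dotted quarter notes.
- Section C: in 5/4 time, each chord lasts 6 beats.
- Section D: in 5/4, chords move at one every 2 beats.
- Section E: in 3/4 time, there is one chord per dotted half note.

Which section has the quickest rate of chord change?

Section B

A: each chord is 5 beats in 7/4, so 1.4 per bar.
B: each chord is 1.5 beats in 5/4, so 10/3 per bar.
C: each chord is 6 beats in 5/4, so 5/6 per bar.
D: each chord is 2 beats in 5/4, so 2.5 per bar.
E: each chord is 3 beats in 3/4, so 1 per bar.
Fastest is B at 10/3 chords/bar.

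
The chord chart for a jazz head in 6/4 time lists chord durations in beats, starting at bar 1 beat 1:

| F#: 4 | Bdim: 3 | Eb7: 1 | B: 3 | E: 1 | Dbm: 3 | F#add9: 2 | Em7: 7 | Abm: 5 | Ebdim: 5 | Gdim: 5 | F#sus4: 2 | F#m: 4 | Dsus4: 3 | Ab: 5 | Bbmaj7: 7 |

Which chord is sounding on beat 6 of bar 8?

Dsus4

Beat 6 of bar 8 is beat (8−1)×6 + 6 = 48 overall.
Running totals: F# ends at 4, Bdim ends at 7, Eb7 ends at 8, B ends at 11, E ends at 12, Dbm ends at 15, F#add9 ends at 17, Em7 ends at 24, Abm ends at 29, Ebdim ends at 34, Gdim ends at 39, F#sus4 ends at 41, F#m ends at 45, Dsus4 ends at 48.
Beat 48 falls within Dsus4.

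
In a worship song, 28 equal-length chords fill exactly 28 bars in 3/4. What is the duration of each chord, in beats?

28 bars × 3 beats/bar = 84 beats total.
84 beats ÷ 28 chords = 3 beats per chord.
(That is a dotted half note.)

3 beats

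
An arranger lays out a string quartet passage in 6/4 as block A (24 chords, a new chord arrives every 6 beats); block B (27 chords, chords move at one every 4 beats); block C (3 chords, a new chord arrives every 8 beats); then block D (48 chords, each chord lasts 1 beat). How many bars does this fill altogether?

54 bars

A: 24 × 6 = 144 beats = 24 bars.
B: 27 × 4 = 108 beats = 18 bars.
C: 3 × 8 = 24 beats = 4 bars.
D: 48 × 1 = 48 beats = 8 bars.
Total: 24 + 18 + 4 + 8 = 54 bars.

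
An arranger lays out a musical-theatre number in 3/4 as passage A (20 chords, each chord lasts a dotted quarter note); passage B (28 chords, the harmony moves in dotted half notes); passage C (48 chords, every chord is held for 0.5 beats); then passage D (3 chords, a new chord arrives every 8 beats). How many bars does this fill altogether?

A: 20 × 1.5 = 30 beats = 10 bars.
B: 28 × 3 = 84 beats = 28 bars.
C: 48 × 0.5 = 24 beats = 8 bars.
D: 3 × 8 = 24 beats = 8 bars.
Total: 10 + 28 + 8 + 8 = 54 bars.

54 bars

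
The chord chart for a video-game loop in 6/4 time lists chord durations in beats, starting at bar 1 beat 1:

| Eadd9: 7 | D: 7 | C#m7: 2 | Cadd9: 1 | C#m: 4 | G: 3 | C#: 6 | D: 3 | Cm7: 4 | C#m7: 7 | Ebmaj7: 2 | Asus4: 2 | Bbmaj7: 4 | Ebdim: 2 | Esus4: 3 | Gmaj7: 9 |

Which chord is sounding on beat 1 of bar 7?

Cm7

Beat 1 of bar 7 is beat (7−1)×6 + 1 = 37 overall.
Running totals: Eadd9 ends at 7, D ends at 14, C#m7 ends at 16, Cadd9 ends at 17, C#m ends at 21, G ends at 24, C# ends at 30, D ends at 33, Cm7 ends at 37.
Beat 37 falls within Cm7.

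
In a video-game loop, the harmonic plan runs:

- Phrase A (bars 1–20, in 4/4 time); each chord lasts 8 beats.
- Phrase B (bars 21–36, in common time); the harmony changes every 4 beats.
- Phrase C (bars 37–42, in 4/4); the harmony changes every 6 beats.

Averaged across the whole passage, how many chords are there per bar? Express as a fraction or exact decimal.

A: 20 × 4 = 80 beats ÷ 8 = 10 chords.
B: 16 × 4 = 64 beats ÷ 4 = 16 chords.
C: 6 × 4 = 24 beats ÷ 6 = 4 chords.
Overall: 30 chords over 42 bars → 30/42 = 5/7 chords per bar.

5/7 chords per bar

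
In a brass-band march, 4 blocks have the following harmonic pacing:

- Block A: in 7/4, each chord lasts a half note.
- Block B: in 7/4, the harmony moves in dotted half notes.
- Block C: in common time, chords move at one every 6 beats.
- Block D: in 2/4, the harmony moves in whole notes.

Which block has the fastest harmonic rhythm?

Block A

A: 7/2 = 3.5 chords/bar.
B: 7/3 = 7/3 chords/bar.
C: 4/6 = 2/3 chords/bar.
D: 2/4 = 0.5 chords/bar.
Fastest is A at 3.5 chords/bar.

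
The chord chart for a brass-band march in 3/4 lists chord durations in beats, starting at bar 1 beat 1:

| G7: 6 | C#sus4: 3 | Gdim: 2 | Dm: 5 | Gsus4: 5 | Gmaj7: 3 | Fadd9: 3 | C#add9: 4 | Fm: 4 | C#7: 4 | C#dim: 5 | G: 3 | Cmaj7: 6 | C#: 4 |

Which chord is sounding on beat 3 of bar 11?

Beat 3 of bar 11 is beat (11−1)×3 + 3 = 33 overall.
Running totals: G7 ends at 6, C#sus4 ends at 9, Gdim ends at 11, Dm ends at 16, Gsus4 ends at 21, Gmaj7 ends at 24, Fadd9 ends at 27, C#add9 ends at 31, Fm ends at 35.
Beat 33 falls within Fm.

Fm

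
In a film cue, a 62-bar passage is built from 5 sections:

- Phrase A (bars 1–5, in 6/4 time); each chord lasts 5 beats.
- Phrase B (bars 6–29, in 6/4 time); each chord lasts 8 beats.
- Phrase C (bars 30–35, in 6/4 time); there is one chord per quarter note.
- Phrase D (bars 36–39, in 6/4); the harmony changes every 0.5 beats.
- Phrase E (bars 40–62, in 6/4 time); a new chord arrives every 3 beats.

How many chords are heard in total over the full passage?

154 chords

A: 5 bars × 6 beats = 30 beats; 5 beats/chord → 6 chords.
B: 24 bars × 6 beats = 144 beats; 8 beats/chord → 18 chords.
C: 6 bars × 6 beats = 36 beats; 1 beat/chord → 36 chords.
D: 4 bars × 6 beats = 24 beats; 0.5 beats/chord → 48 chords.
E: 23 bars × 6 beats = 138 beats; 3 beats/chord → 46 chords.
Total: 6 + 18 + 36 + 48 + 46 = 154.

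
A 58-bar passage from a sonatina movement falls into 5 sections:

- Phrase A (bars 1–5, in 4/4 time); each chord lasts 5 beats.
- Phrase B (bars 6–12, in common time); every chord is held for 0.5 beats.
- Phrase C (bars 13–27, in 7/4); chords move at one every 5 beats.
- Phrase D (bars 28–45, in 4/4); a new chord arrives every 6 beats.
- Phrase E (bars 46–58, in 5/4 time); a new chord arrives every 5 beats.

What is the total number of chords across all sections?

106 chords

A has 20 beats and chords last 5 each, so 4 chords.
B has 28 beats and chords last 0.5 each, so 56 chords.
C has 105 beats and chords last 5 each, so 21 chords.
D has 72 beats and chords last 6 each, so 12 chords.
E has 65 beats and chords last 5 each, so 13 chords.
Total: 4 + 56 + 21 + 12 + 13 = 106.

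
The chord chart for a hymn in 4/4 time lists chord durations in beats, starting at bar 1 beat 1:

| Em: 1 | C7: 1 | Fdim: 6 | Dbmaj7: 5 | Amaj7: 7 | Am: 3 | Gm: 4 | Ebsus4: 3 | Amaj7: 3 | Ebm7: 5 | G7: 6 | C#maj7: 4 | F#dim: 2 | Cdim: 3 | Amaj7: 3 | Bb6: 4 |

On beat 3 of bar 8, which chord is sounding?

Amaj7

Beat 3 of bar 8 is beat (8−1)×4 + 3 = 31 overall.
Running totals: Em ends at 1, C7 ends at 2, Fdim ends at 8, Dbmaj7 ends at 13, Amaj7 ends at 20, Am ends at 23, Gm ends at 27, Ebsus4 ends at 30, Amaj7 ends at 33.
Beat 31 falls within Amaj7.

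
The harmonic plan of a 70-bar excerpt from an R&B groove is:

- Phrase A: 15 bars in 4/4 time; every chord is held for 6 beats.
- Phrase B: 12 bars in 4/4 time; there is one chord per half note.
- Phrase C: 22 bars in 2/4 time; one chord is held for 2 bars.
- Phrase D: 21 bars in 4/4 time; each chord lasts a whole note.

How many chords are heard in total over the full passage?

A: 15 bars × 4 beats = 60 beats; 6 beats/chord → 10 chords.
B: 12 bars × 4 beats = 48 beats; 2 beats/chord → 24 chords.
C: 22 bars × 2 beats = 44 beats; 4 beats/chord → 11 chords.
D: 21 bars × 4 beats = 84 beats; 4 beats/chord → 21 chords.
Total: 10 + 24 + 11 + 21 = 66.

66 chords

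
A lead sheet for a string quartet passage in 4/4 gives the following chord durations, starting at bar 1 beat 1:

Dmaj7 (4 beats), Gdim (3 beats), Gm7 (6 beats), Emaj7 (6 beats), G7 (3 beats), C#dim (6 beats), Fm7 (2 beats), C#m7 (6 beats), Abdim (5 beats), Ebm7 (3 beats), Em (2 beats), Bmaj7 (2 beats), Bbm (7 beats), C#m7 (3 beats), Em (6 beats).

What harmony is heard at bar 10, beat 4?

Abdim

Beat 4 of bar 10 is beat (10−1)×4 + 4 = 40 overall.
Running totals: Dmaj7 ends at 4, Gdim ends at 7, Gm7 ends at 13, Emaj7 ends at 19, G7 ends at 22, C#dim ends at 28, Fm7 ends at 30, C#m7 ends at 36, Abdim ends at 41.
Beat 40 falls within Abdim.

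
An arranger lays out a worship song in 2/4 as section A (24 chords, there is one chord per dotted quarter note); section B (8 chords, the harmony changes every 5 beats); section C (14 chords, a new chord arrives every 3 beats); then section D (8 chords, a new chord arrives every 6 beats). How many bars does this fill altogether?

A: 24 × 1.5 = 36 beats = 18 bars.
B: 8 × 5 = 40 beats = 20 bars.
C: 14 × 3 = 42 beats = 21 bars.
D: 8 × 6 = 48 beats = 24 bars.
Total: 18 + 20 + 21 + 24 = 83 bars.

83 bars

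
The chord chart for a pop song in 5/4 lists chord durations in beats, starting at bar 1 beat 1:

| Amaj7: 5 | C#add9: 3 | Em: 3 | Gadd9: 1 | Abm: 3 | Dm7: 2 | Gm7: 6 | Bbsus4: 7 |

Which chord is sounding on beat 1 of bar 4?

Beat 1 of bar 4 is beat (4−1)×5 + 1 = 16 overall.
Running totals: Amaj7 ends at 5, C#add9 ends at 8, Em ends at 11, Gadd9 ends at 12, Abm ends at 15, Dm7 ends at 17.
Beat 16 falls within Dm7.

Dm7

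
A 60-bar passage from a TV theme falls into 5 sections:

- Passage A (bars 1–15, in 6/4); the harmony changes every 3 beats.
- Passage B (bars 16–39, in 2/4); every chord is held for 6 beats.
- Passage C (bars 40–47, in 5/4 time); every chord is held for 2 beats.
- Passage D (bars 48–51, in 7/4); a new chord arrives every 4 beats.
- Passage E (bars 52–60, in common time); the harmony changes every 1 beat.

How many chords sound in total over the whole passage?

101 chords

A: 15 bars × 6 beats = 90 beats; 3 beats/chord → 30 chords.
B: 24 bars × 2 beats = 48 beats; 6 beats/chord → 8 chords.
C: 8 bars × 5 beats = 40 beats; 2 beats/chord → 20 chords.
D: 4 bars × 7 beats = 28 beats; 4 beats/chord → 7 chords.
E: 9 bars × 4 beats = 36 beats; 1 beat/chord → 36 chords.
Total: 30 + 8 + 20 + 7 + 36 = 101.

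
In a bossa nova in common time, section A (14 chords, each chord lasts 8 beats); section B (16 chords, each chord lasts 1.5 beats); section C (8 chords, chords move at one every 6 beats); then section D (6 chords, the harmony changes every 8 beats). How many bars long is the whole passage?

A: 14 × 8 = 112 beats = 28 bars.
B: 16 × 1.5 = 24 beats = 6 bars.
C: 8 × 6 = 48 beats = 12 bars.
D: 6 × 8 = 48 beats = 12 bars.
Total: 28 + 6 + 12 + 12 = 58 bars.

58 bars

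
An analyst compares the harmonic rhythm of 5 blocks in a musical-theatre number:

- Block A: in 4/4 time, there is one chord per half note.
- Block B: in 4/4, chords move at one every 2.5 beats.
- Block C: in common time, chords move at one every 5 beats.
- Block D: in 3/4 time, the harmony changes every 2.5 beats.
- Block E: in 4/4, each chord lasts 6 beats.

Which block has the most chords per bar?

A: 4/2 = 2 chords/bar.
B: 4/2.5 = 1.6 chords/bar.
C: 4/5 = 0.8 chords/bar.
D: 3/2.5 = 1.2 chords/bar.
E: 4/6 = 2/3 chords/bar.
Fastest is A at 2 chords/bar.

Block A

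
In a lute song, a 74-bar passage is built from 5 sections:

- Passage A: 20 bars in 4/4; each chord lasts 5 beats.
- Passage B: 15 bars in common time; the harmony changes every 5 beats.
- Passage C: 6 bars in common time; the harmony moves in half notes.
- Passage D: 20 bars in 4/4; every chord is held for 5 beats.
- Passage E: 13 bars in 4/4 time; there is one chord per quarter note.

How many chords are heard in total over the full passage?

A has 80 beats and chords last 5 each, so 16 chords.
B has 60 beats and chords last 5 each, so 12 chords.
C has 24 beats and chords last 2 each, so 12 chords.
D has 80 beats and chords last 5 each, so 16 chords.
E has 52 beats and chords last 1 each, so 52 chords.
Total: 16 + 12 + 12 + 16 + 52 = 108.

108 chords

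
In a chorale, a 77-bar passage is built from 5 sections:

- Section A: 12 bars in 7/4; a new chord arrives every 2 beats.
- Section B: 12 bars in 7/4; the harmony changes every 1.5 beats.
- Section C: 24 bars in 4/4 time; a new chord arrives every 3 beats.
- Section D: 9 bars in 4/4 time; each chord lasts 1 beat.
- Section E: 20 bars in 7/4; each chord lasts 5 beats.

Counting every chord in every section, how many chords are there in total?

A: 12 bars × 7 beats = 84 beats; 2 beats/chord → 42 chords.
B: 12 bars × 7 beats = 84 beats; 1.5 beats/chord → 56 chords.
C: 24 bars × 4 beats = 96 beats; 3 beats/chord → 32 chords.
D: 9 bars × 4 beats = 36 beats; 1 beat/chord → 36 chords.
E: 20 bars × 7 beats = 140 beats; 5 beats/chord → 28 chords.
Total: 42 + 56 + 32 + 36 + 28 = 194.

194 chords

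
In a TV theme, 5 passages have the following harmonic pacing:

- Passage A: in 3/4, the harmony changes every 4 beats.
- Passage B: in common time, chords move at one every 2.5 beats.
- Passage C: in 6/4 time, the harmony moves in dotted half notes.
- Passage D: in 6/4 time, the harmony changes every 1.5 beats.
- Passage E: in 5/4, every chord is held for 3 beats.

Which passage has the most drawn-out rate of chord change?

A: 3/4 = 0.75 chords/bar.
B: 4/2.5 = 1.6 chords/bar.
C: 6/3 = 2 chords/bar.
D: 6/1.5 = 4 chords/bar.
E: 5/3 = 5/3 chords/bar.
Slowest is A at 0.75 chords/bar.

Passage A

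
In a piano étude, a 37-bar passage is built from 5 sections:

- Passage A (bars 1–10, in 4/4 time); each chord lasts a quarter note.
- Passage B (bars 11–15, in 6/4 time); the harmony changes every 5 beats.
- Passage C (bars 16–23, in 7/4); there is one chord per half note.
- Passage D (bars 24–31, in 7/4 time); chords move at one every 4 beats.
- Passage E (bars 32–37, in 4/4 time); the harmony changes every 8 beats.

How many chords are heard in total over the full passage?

A: 10·4 = 40 beats, 40/1 = 40 chords.
B: 5·6 = 30 beats, 30/5 = 6 chords.
C: 8·7 = 56 beats, 56/2 = 28 chords.
D: 8·7 = 56 beats, 56/4 = 14 chords.
E: 6·4 = 24 beats, 24/8 = 3 chords.
Total: 40 + 6 + 28 + 14 + 3 = 91.

91 chords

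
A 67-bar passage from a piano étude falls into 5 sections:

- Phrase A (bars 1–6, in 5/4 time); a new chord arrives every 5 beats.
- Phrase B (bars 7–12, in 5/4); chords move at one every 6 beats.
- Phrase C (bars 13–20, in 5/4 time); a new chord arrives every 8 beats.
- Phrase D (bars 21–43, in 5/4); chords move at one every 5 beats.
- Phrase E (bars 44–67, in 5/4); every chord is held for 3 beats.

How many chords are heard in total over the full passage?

A: 6 bars × 5 beats = 30 beats; 5 beats/chord → 6 chords.
B: 6 bars × 5 beats = 30 beats; 6 beats/chord → 5 chords.
C: 8 bars × 5 beats = 40 beats; 8 beats/chord → 5 chords.
D: 23 bars × 5 beats = 115 beats; 5 beats/chord → 23 chords.
E: 24 bars × 5 beats = 120 beats; 3 beats/chord → 40 chords.
Total: 6 + 5 + 5 + 23 + 40 = 79.

79 chords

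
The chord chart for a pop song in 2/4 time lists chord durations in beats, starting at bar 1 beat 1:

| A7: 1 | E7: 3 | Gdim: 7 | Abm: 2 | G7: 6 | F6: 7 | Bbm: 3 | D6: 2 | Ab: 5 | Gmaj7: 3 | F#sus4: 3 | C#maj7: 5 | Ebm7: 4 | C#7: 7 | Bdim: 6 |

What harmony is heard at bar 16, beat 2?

Beat 2 of bar 16 is beat (16−1)×2 + 2 = 32 overall.
Running totals: A7 ends at 1, E7 ends at 4, Gdim ends at 11, Abm ends at 13, G7 ends at 19, F6 ends at 26, Bbm ends at 29, D6 ends at 31, Ab ends at 36.
Beat 32 falls within Ab.

Ab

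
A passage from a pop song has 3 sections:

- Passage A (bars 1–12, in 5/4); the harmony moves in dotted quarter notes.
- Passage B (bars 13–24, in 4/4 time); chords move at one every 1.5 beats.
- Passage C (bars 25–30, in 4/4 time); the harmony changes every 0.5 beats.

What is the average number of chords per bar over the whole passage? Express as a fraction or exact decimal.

4 chords per bar

A: 12 × 5 = 60 beats ÷ 1.5 = 40 chords.
B: 12 × 4 = 48 beats ÷ 1.5 = 32 chords.
C: 6 × 4 = 24 beats ÷ 0.5 = 48 chords.
Overall: 120 chords over 30 bars → 120/30 = 4 chords per bar.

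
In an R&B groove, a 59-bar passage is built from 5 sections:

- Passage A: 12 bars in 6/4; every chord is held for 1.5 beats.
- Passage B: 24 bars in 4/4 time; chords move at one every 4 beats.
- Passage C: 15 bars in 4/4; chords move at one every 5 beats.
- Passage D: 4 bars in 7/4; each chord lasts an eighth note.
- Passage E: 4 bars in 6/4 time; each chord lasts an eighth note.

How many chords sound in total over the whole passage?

188 chords

A: 12 bars × 6 beats = 72 beats; 1.5 beats/chord → 48 chords.
B: 24 bars × 4 beats = 96 beats; 4 beats/chord → 24 chords.
C: 15 bars × 4 beats = 60 beats; 5 beats/chord → 12 chords.
D: 4 bars × 7 beats = 28 beats; 0.5 beats/chord → 56 chords.
E: 4 bars × 6 beats = 24 beats; 0.5 beats/chord → 48 chords.
Total: 48 + 24 + 12 + 56 + 48 = 188.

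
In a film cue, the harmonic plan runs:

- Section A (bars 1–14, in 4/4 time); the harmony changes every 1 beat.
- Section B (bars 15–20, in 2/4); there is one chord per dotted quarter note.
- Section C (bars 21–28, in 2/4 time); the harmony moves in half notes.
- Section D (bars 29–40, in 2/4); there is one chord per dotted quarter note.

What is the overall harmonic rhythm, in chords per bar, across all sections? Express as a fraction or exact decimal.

A: 14 × 4 = 56 beats ÷ 1 = 56 chords.
B: 6 × 2 = 12 beats ÷ 1.5 = 8 chords.
C: 8 × 2 = 16 beats ÷ 2 = 8 chords.
D: 12 × 2 = 24 beats ÷ 1.5 = 16 chords.
Overall: 88 chords over 40 bars → 88/40 = 2.2 chords per bar.

2.2 chords per bar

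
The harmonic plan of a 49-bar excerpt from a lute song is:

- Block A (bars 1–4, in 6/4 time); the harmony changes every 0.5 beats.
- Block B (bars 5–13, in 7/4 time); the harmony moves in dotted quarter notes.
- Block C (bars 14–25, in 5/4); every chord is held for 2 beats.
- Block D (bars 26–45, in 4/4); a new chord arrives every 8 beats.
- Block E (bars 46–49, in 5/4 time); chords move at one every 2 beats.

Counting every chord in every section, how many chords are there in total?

A: 4·6 = 24 beats, 24/0.5 = 48 chords.
B: 9·7 = 63 beats, 63/1.5 = 42 chords.
C: 12·5 = 60 beats, 60/2 = 30 chords.
D: 20·4 = 80 beats, 80/8 = 10 chords.
E: 4·5 = 20 beats, 20/2 = 10 chords.
Total: 48 + 42 + 30 + 10 + 10 = 140.

140 chords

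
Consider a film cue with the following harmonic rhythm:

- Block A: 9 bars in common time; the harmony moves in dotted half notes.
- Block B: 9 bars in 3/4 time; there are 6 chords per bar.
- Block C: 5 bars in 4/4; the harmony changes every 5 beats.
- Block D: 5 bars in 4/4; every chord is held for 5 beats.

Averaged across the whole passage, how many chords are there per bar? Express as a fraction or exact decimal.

37/14 chords per bar

A: 9 bars of 4 beats is 36 beats; at 3 beats each that's 12 chords.
B: 9 bars of 3 beats is 27 beats; at 0.5 beats each that's 54 chords.
C: 5 bars of 4 beats is 20 beats; at 5 beats each that's 4 chords.
D: 5 bars of 4 beats is 20 beats; at 5 beats each that's 4 chords.
Overall: 74 chords over 28 bars → 74/28 = 37/14 chords per bar.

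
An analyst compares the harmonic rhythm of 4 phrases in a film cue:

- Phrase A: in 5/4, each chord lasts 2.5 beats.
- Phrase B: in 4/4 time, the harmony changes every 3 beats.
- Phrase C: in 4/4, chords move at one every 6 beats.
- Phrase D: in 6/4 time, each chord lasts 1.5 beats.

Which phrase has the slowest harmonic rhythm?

Phrase C

A: 5/2.5 = 2 chords/bar.
B: 4/3 = 4/3 chords/bar.
C: 4/6 = 2/3 chords/bar.
D: 6/1.5 = 4 chords/bar.
Slowest is C at 2/3 chords/bar.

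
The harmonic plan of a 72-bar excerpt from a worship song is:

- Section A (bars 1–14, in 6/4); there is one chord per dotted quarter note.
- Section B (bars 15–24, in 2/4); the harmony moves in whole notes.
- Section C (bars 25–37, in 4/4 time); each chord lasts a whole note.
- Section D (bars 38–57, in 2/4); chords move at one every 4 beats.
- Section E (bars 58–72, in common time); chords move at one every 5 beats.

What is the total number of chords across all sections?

96 chords

A: 14 bars × 6 beats = 84 beats; 1.5 beats/chord → 56 chords.
B: 10 bars × 2 beats = 20 beats; 4 beats/chord → 5 chords.
C: 13 bars × 4 beats = 52 beats; 4 beats/chord → 13 chords.
D: 20 bars × 2 beats = 40 beats; 4 beats/chord → 10 chords.
E: 15 bars × 4 beats = 60 beats; 5 beats/chord → 12 chords.
Total: 56 + 5 + 13 + 10 + 12 = 96.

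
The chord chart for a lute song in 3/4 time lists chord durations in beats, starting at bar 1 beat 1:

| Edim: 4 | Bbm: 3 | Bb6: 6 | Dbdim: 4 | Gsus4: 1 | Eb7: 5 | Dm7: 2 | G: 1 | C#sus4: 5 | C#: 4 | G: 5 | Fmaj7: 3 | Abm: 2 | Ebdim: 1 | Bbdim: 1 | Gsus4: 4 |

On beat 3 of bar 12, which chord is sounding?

Beat 3 of bar 12 is beat (12−1)×3 + 3 = 36 overall.
Running totals: Edim ends at 4, Bbm ends at 7, Bb6 ends at 13, Dbdim ends at 17, Gsus4 ends at 18, Eb7 ends at 23, Dm7 ends at 25, G ends at 26, C#sus4 ends at 31, C# ends at 35, G ends at 40.
Beat 36 falls within G.

G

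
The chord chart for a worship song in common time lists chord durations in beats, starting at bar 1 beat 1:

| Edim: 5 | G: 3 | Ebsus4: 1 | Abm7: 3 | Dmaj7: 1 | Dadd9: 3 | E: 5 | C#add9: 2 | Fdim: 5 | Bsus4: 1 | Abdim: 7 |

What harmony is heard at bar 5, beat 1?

E

Beat 1 of bar 5 is beat (5−1)×4 + 1 = 17 overall.
Running totals: Edim ends at 5, G ends at 8, Ebsus4 ends at 9, Abm7 ends at 12, Dmaj7 ends at 13, Dadd9 ends at 16, E ends at 21.
Beat 17 falls within E.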